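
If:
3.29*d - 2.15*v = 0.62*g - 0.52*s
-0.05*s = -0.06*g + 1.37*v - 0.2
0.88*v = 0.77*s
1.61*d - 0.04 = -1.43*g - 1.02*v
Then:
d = 0.04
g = -0.12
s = 0.15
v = 0.14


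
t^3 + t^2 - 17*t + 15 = (t - 3)*(t - 1)*(t + 5)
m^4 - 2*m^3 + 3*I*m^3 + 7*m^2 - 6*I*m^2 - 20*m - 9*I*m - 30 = (m - 3)*(m + 1)*(m - 2*I)*(m + 5*I)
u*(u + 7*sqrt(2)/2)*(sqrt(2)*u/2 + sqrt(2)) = sqrt(2)*u^3/2 + sqrt(2)*u^2 + 7*u^2/2 + 7*u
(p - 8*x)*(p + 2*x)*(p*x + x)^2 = p^4*x^2 - 6*p^3*x^3 + 2*p^3*x^2 - 16*p^2*x^4 - 12*p^2*x^3 + p^2*x^2 - 32*p*x^4 - 6*p*x^3 - 16*x^4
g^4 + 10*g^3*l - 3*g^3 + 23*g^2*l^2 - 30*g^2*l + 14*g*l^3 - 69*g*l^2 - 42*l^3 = (g - 3)*(g + l)*(g + 2*l)*(g + 7*l)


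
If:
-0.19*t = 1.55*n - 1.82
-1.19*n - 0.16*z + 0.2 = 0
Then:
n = 0.168067226890756 - 0.134453781512605*z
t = 1.0968597965502*z + 8.2078726227333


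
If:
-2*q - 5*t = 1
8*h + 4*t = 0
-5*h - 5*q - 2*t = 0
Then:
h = 5/52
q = -1/52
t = -5/26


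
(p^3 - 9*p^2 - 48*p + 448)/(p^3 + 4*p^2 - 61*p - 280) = (p - 8)/(p + 5)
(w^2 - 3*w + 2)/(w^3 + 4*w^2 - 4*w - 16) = (w - 1)/(w^2 + 6*w + 8)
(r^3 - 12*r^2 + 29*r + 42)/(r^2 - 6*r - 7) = r - 6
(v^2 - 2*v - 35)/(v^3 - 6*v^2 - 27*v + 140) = 1/(v - 4)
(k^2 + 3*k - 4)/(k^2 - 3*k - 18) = (-k^2 - 3*k + 4)/(-k^2 + 3*k + 18)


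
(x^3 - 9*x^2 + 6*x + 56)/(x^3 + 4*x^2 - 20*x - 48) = (x - 7)/(x + 6)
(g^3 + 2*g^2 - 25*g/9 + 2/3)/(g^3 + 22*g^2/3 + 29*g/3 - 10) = (g - 1/3)/(g + 5)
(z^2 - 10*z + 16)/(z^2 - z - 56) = (z - 2)/(z + 7)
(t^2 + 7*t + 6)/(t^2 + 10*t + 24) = (t + 1)/(t + 4)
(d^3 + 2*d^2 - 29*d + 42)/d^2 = d + 2 - 29/d + 42/d^2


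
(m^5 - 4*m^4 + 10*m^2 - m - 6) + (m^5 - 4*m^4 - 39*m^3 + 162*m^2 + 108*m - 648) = 2*m^5 - 8*m^4 - 39*m^3 + 172*m^2 + 107*m - 654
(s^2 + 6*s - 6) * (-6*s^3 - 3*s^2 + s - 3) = -6*s^5 - 39*s^4 + 19*s^3 + 21*s^2 - 24*s + 18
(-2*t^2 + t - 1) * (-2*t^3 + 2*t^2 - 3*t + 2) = 4*t^5 - 6*t^4 + 10*t^3 - 9*t^2 + 5*t - 2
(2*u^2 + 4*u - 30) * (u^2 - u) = 2*u^4 + 2*u^3 - 34*u^2 + 30*u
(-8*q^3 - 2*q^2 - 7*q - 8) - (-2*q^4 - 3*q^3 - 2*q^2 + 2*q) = 2*q^4 - 5*q^3 - 9*q - 8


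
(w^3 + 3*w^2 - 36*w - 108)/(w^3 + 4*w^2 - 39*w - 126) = (w + 6)/(w + 7)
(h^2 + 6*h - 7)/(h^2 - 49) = (h - 1)/(h - 7)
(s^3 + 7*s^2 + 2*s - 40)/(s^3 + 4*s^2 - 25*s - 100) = (s - 2)/(s - 5)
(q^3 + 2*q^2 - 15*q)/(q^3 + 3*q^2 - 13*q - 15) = q/(q + 1)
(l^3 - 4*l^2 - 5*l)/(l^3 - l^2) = (l^2 - 4*l - 5)/(l*(l - 1))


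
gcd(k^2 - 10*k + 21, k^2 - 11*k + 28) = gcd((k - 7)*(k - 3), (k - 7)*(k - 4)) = k - 7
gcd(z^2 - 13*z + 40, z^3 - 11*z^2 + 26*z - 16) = z - 8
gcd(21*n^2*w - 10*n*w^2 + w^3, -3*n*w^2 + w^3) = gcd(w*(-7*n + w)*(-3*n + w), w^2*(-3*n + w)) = -3*n*w + w^2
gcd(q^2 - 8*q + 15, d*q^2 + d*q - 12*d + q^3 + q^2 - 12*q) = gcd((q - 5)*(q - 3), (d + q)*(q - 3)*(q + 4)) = q - 3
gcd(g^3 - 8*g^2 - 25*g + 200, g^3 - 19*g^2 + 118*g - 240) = g^2 - 13*g + 40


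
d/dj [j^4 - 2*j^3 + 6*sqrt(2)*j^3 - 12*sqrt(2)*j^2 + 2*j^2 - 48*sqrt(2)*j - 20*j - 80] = 4*j^3 - 6*j^2 + 18*sqrt(2)*j^2 - 24*sqrt(2)*j + 4*j - 48*sqrt(2) - 20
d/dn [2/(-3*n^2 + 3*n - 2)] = 6*(2*n - 1)/(3*n^2 - 3*n + 2)^2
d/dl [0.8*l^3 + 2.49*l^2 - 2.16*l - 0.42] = 2.4*l^2 + 4.98*l - 2.16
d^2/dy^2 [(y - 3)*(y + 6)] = 2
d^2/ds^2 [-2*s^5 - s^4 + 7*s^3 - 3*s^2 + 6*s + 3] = -40*s^3 - 12*s^2 + 42*s - 6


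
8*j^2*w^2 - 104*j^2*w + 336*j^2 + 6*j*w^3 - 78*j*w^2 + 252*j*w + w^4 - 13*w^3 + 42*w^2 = (2*j + w)*(4*j + w)*(w - 7)*(w - 6)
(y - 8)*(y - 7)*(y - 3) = y^3 - 18*y^2 + 101*y - 168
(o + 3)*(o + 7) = o^2 + 10*o + 21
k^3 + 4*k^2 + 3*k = k*(k + 1)*(k + 3)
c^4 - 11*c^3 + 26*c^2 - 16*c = c*(c - 8)*(c - 2)*(c - 1)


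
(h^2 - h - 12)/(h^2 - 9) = (h - 4)/(h - 3)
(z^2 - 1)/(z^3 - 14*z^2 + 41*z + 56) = (z - 1)/(z^2 - 15*z + 56)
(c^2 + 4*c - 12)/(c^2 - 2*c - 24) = (-c^2 - 4*c + 12)/(-c^2 + 2*c + 24)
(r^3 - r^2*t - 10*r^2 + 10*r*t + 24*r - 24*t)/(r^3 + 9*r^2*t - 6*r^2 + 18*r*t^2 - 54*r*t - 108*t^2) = (r^2 - r*t - 4*r + 4*t)/(r^2 + 9*r*t + 18*t^2)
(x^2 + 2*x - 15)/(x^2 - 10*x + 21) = (x + 5)/(x - 7)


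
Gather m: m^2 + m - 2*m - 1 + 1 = m^2 - m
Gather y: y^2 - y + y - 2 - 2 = y^2 - 4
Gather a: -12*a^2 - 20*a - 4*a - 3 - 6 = -12*a^2 - 24*a - 9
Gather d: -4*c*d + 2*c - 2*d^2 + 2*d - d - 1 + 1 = 2*c - 2*d^2 + d*(1 - 4*c)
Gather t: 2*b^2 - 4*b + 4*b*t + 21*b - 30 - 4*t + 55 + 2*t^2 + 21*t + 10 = 2*b^2 + 17*b + 2*t^2 + t*(4*b + 17) + 35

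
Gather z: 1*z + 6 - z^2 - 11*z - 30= -z^2 - 10*z - 24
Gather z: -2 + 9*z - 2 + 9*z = 18*z - 4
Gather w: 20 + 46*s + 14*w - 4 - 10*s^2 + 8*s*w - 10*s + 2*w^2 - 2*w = -10*s^2 + 36*s + 2*w^2 + w*(8*s + 12) + 16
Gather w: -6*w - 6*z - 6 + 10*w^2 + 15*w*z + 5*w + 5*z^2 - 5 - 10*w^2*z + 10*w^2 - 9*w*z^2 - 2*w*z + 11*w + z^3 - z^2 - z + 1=w^2*(20 - 10*z) + w*(-9*z^2 + 13*z + 10) + z^3 + 4*z^2 - 7*z - 10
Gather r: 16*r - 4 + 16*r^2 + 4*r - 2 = 16*r^2 + 20*r - 6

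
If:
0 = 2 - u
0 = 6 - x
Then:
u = 2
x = 6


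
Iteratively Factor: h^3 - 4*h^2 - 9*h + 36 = (h - 4)*(h^2 - 9) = (h - 4)*(h - 3)*(h + 3)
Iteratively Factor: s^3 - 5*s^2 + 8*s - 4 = (s - 2)*(s^2 - 3*s + 2) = (s - 2)^2*(s - 1)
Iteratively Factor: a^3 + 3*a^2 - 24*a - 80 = (a + 4)*(a^2 - a - 20) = (a + 4)^2*(a - 5)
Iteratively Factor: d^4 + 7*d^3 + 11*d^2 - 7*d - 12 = (d + 4)*(d^3 + 3*d^2 - d - 3) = (d - 1)*(d + 4)*(d^2 + 4*d + 3) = (d - 1)*(d + 1)*(d + 4)*(d + 3)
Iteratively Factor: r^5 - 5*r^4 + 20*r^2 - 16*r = (r)*(r^4 - 5*r^3 + 20*r - 16) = r*(r - 2)*(r^3 - 3*r^2 - 6*r + 8) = r*(r - 2)*(r + 2)*(r^2 - 5*r + 4) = r*(r - 2)*(r - 1)*(r + 2)*(r - 4)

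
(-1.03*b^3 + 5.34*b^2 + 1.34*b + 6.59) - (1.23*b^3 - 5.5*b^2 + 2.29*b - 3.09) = -2.26*b^3 + 10.84*b^2 - 0.95*b + 9.68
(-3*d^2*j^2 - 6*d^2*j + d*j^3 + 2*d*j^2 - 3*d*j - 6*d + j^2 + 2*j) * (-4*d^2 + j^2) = 12*d^4*j^2 + 24*d^4*j - 4*d^3*j^3 - 8*d^3*j^2 + 12*d^3*j + 24*d^3 - 3*d^2*j^4 - 6*d^2*j^3 - 4*d^2*j^2 - 8*d^2*j + d*j^5 + 2*d*j^4 - 3*d*j^3 - 6*d*j^2 + j^4 + 2*j^3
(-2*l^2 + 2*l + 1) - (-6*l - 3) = -2*l^2 + 8*l + 4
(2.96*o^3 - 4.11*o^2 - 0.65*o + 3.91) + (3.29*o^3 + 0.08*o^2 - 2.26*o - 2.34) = 6.25*o^3 - 4.03*o^2 - 2.91*o + 1.57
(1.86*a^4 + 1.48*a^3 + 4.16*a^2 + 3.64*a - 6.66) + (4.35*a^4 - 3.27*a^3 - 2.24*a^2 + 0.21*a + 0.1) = 6.21*a^4 - 1.79*a^3 + 1.92*a^2 + 3.85*a - 6.56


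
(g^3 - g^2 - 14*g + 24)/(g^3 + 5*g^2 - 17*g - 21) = (g^2 + 2*g - 8)/(g^2 + 8*g + 7)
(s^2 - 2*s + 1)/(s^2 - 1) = (s - 1)/(s + 1)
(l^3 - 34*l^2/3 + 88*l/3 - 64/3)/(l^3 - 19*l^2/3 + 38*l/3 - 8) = (l - 8)/(l - 3)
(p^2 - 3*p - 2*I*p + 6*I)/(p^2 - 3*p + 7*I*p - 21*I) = (p - 2*I)/(p + 7*I)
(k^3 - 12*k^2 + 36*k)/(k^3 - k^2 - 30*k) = (k - 6)/(k + 5)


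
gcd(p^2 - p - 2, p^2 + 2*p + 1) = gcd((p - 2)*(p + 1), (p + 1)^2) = p + 1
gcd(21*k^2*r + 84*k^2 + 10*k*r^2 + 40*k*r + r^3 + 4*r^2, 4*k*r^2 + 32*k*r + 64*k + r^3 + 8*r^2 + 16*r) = r + 4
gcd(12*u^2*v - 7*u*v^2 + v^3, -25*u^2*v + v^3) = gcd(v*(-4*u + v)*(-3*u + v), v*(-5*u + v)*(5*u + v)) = v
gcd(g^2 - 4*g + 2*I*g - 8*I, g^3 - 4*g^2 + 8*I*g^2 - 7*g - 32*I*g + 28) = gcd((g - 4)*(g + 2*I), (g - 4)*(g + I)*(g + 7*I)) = g - 4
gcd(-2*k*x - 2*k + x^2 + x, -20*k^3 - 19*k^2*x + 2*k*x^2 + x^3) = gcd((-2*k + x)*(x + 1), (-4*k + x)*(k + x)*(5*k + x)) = 1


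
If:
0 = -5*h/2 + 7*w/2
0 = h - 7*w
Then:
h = 0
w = 0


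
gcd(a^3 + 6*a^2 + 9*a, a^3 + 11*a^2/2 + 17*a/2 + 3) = a + 3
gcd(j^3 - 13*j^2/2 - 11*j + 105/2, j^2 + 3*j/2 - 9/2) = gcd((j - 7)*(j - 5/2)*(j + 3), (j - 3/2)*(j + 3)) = j + 3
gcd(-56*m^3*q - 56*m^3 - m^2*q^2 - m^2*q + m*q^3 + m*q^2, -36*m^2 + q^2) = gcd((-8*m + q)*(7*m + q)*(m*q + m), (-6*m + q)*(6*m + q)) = 1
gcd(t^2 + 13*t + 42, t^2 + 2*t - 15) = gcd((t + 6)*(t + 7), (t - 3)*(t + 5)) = 1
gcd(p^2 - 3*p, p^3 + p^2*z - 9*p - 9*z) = p - 3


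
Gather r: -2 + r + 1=r - 1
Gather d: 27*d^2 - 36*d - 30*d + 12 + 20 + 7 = 27*d^2 - 66*d + 39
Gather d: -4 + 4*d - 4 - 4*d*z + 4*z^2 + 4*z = d*(4 - 4*z) + 4*z^2 + 4*z - 8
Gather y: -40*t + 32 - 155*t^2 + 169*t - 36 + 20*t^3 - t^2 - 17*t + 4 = 20*t^3 - 156*t^2 + 112*t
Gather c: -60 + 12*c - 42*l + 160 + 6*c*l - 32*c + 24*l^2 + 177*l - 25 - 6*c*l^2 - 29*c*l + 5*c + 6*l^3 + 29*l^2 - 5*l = c*(-6*l^2 - 23*l - 15) + 6*l^3 + 53*l^2 + 130*l + 75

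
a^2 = a^2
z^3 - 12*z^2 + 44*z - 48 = (z - 6)*(z - 4)*(z - 2)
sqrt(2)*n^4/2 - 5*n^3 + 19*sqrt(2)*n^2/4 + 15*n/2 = n*(n - 3*sqrt(2))*(n - 5*sqrt(2)/2)*(sqrt(2)*n/2 + 1/2)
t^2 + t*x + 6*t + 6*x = (t + 6)*(t + x)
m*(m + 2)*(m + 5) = m^3 + 7*m^2 + 10*m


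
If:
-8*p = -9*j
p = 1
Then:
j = 8/9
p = 1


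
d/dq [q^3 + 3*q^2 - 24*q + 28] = 3*q^2 + 6*q - 24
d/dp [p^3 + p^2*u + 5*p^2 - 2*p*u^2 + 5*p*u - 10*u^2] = 3*p^2 + 2*p*u + 10*p - 2*u^2 + 5*u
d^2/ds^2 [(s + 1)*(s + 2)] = 2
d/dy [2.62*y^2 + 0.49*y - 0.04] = 5.24*y + 0.49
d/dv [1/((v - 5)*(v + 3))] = 2*(1 - v)/(v^4 - 4*v^3 - 26*v^2 + 60*v + 225)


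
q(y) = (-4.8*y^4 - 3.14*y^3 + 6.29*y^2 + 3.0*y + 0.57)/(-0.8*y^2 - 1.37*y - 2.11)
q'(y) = (1.6*y + 1.37)*(-4.8*y^4 - 3.14*y^3 + 6.29*y^2 + 3.0*y + 0.57)/(-0.8*y^2 - 1.37*y - 2.11)^2 + (-19.2*y^3 - 9.42*y^2 + 12.58*y + 3.0)/(-0.8*y^2 - 1.37*y - 2.11) = (7.68*y^5 + 22.24*y^4 + 49.1156*y^3 + 13.6589*y^2 - 25.6318*y - 5.5491)/(0.64*y^4 + 2.192*y^3 + 5.2529*y^2 + 5.7814*y + 4.4521)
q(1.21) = 0.49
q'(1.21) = 5.66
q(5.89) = 162.98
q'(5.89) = 63.63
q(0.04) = -0.32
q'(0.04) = -1.40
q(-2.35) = 23.39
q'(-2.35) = -34.67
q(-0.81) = -1.23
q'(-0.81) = 2.14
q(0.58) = -1.03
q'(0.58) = -0.32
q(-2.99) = 48.76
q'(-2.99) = -44.13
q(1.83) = 6.30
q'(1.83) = 13.17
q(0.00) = -0.27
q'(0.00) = -1.25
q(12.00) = 777.69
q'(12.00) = 137.44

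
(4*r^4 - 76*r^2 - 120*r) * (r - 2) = 4*r^5 - 8*r^4 - 76*r^3 + 32*r^2 + 240*r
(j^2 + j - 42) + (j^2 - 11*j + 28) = 2*j^2 - 10*j - 14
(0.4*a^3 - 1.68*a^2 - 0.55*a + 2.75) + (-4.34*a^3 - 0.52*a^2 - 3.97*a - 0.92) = -3.94*a^3 - 2.2*a^2 - 4.52*a + 1.83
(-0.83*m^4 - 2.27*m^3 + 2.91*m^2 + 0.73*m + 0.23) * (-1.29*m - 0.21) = 1.0707*m^5 + 3.1026*m^4 - 3.2772*m^3 - 1.5528*m^2 - 0.45*m - 0.0483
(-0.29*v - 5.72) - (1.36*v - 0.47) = -1.65*v - 5.25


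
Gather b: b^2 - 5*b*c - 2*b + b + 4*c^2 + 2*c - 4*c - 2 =b^2 + b*(-5*c - 1) + 4*c^2 - 2*c - 2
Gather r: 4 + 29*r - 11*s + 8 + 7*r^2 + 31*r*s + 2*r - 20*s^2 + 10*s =7*r^2 + r*(31*s + 31) - 20*s^2 - s + 12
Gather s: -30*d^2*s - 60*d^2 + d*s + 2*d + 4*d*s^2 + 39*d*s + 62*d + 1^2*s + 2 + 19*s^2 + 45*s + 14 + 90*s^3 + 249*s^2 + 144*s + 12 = -60*d^2 + 64*d + 90*s^3 + s^2*(4*d + 268) + s*(-30*d^2 + 40*d + 190) + 28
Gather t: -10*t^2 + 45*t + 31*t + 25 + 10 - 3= -10*t^2 + 76*t + 32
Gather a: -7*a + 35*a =28*a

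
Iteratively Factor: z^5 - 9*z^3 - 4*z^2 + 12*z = (z + 2)*(z^4 - 2*z^3 - 5*z^2 + 6*z) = (z + 2)^2*(z^3 - 4*z^2 + 3*z) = z*(z + 2)^2*(z^2 - 4*z + 3) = z*(z - 3)*(z + 2)^2*(z - 1)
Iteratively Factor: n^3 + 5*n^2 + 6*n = (n + 2)*(n^2 + 3*n) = (n + 2)*(n + 3)*(n)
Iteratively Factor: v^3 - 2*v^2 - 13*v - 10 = (v - 5)*(v^2 + 3*v + 2) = (v - 5)*(v + 2)*(v + 1)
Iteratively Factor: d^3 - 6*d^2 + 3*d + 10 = (d + 1)*(d^2 - 7*d + 10) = (d - 2)*(d + 1)*(d - 5)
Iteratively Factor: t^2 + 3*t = (t)*(t + 3)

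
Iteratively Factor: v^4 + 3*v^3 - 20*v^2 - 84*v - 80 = (v - 5)*(v^3 + 8*v^2 + 20*v + 16) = (v - 5)*(v + 2)*(v^2 + 6*v + 8) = (v - 5)*(v + 2)*(v + 4)*(v + 2)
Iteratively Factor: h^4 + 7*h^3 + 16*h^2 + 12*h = (h + 2)*(h^3 + 5*h^2 + 6*h) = h*(h + 2)*(h^2 + 5*h + 6) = h*(h + 2)^2*(h + 3)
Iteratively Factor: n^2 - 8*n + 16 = (n - 4)*(n - 4)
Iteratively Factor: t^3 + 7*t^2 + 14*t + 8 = (t + 2)*(t^2 + 5*t + 4) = (t + 2)*(t + 4)*(t + 1)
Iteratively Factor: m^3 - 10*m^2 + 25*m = (m)*(m^2 - 10*m + 25) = m*(m - 5)*(m - 5)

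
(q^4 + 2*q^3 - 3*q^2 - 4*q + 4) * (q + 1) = q^5 + 3*q^4 - q^3 - 7*q^2 + 4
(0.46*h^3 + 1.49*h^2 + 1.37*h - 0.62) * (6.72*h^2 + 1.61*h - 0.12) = 3.0912*h^5 + 10.7534*h^4 + 11.5501*h^3 - 2.1395*h^2 - 1.1626*h + 0.0744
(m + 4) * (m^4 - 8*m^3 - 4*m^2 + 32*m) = m^5 - 4*m^4 - 36*m^3 + 16*m^2 + 128*m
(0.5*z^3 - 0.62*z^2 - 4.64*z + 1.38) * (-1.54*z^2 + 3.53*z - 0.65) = -0.77*z^5 + 2.7198*z^4 + 4.632*z^3 - 18.1014*z^2 + 7.8874*z - 0.897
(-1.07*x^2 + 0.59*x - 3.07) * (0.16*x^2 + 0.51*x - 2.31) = -0.1712*x^4 - 0.4513*x^3 + 2.2814*x^2 - 2.9286*x + 7.0917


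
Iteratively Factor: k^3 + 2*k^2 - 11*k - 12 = (k + 1)*(k^2 + k - 12) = (k - 3)*(k + 1)*(k + 4)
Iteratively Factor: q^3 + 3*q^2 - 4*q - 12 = (q + 3)*(q^2 - 4) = (q - 2)*(q + 3)*(q + 2)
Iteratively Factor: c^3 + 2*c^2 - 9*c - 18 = (c + 3)*(c^2 - c - 6) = (c - 3)*(c + 3)*(c + 2)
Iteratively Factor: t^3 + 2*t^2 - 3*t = (t + 3)*(t^2 - t) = (t - 1)*(t + 3)*(t)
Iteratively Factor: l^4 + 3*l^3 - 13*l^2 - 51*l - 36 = (l + 3)*(l^3 - 13*l - 12) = (l + 3)^2*(l^2 - 3*l - 4) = (l - 4)*(l + 3)^2*(l + 1)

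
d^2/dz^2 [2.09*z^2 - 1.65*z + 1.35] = 4.18000000000000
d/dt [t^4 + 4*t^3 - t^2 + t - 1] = 4*t^3 + 12*t^2 - 2*t + 1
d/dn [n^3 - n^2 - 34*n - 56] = 3*n^2 - 2*n - 34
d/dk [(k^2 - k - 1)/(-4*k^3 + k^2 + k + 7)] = ((2*k - 1)*(-4*k^3 + k^2 + k + 7) + (-12*k^2 + 2*k + 1)*(-k^2 + k + 1))/(-4*k^3 + k^2 + k + 7)^2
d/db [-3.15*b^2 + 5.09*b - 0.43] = 5.09 - 6.3*b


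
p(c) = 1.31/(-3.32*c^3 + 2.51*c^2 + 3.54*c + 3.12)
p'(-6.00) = 0.00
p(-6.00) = 0.00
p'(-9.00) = 0.00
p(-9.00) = 0.00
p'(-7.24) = 0.00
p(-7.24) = 0.00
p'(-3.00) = 0.01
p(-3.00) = 0.01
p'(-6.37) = 0.00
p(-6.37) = 0.00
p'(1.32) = 0.46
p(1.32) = 0.29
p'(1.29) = 0.38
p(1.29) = 0.28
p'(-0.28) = -0.31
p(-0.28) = 0.55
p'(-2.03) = 0.05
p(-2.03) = 0.04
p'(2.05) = 0.62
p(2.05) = -0.17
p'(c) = 1.31*(9.96*c^2 - 5.02*c - 3.54)/(-3.32*c^3 + 2.51*c^2 + 3.54*c + 3.12)^2 = (13.0476*c^2 - 6.5762*c - 4.6374)/(-3.32*c^3 + 2.51*c^2 + 3.54*c + 3.12)^2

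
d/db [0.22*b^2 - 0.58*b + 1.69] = 0.44*b - 0.58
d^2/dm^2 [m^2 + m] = 2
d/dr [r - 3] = 1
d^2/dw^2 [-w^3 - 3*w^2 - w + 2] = -6*w - 6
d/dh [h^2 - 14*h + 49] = 2*h - 14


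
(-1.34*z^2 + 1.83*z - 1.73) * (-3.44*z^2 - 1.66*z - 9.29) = 4.6096*z^4 - 4.0708*z^3 + 15.362*z^2 - 14.1289*z + 16.0717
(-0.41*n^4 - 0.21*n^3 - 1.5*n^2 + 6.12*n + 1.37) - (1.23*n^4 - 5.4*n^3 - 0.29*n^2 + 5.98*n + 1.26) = -1.64*n^4 + 5.19*n^3 - 1.21*n^2 + 0.14*n + 0.11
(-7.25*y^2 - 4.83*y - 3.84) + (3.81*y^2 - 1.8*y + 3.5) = -3.44*y^2 - 6.63*y - 0.34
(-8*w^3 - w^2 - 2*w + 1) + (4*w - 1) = -8*w^3 - w^2 + 2*w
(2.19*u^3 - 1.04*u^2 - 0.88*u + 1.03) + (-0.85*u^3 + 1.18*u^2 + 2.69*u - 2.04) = 1.34*u^3 + 0.14*u^2 + 1.81*u - 1.01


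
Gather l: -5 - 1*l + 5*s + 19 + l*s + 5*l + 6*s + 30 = l*(s + 4) + 11*s + 44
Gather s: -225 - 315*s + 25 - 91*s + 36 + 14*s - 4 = -392*s - 168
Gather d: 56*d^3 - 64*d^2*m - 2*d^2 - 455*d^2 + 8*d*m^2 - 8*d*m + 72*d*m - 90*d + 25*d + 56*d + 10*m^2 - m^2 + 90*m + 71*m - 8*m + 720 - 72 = 56*d^3 + d^2*(-64*m - 457) + d*(8*m^2 + 64*m - 9) + 9*m^2 + 153*m + 648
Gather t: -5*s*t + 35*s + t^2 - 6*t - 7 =35*s + t^2 + t*(-5*s - 6) - 7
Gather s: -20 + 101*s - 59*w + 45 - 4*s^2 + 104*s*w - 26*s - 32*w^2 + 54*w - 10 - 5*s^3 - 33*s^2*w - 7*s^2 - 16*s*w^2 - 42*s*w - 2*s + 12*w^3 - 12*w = -5*s^3 + s^2*(-33*w - 11) + s*(-16*w^2 + 62*w + 73) + 12*w^3 - 32*w^2 - 17*w + 15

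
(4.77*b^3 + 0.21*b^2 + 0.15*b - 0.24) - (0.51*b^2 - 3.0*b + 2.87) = 4.77*b^3 - 0.3*b^2 + 3.15*b - 3.11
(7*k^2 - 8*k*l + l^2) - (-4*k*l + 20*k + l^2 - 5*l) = 7*k^2 - 4*k*l - 20*k + 5*l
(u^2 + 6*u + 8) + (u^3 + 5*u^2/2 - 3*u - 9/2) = u^3 + 7*u^2/2 + 3*u + 7/2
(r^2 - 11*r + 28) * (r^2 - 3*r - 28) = r^4 - 14*r^3 + 33*r^2 + 224*r - 784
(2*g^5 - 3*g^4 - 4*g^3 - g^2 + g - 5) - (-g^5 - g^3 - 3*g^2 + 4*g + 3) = 3*g^5 - 3*g^4 - 3*g^3 + 2*g^2 - 3*g - 8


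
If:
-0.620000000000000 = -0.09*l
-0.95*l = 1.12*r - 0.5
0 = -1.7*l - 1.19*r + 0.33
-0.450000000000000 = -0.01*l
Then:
No Solution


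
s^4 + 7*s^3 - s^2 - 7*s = s*(s - 1)*(s + 1)*(s + 7)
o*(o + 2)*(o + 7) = o^3 + 9*o^2 + 14*o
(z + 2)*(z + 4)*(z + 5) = z^3 + 11*z^2 + 38*z + 40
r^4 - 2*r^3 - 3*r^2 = r^2*(r - 3)*(r + 1)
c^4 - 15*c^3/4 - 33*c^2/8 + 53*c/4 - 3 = (c - 4)*(c - 3/2)*(c - 1/4)*(c + 2)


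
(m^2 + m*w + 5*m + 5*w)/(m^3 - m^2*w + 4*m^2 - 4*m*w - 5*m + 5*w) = (-m - w)/(-m^2 + m*w + m - w)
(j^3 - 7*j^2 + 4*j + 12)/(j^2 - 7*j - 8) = (j^2 - 8*j + 12)/(j - 8)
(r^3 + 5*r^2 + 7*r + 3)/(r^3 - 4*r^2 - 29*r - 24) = (r + 1)/(r - 8)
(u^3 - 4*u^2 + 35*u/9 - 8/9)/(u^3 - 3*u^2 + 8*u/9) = (u - 1)/u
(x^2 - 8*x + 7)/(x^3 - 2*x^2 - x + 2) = (x - 7)/(x^2 - x - 2)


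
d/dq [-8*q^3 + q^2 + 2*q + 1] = -24*q^2 + 2*q + 2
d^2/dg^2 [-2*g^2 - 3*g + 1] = -4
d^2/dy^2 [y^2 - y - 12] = 2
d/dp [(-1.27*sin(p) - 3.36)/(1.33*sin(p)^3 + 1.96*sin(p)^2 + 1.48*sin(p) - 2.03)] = (3.3782*sin(p)^3 + 15.8956*sin(p)^2 + 13.1712*sin(p) + 7.5509)*cos(p)/(1.7689*sin(p)^6 + 5.2136*sin(p)^5 + 7.7784*sin(p)^4 + 0.4018*sin(p)^3 - 5.7672*sin(p)^2 - 6.0088*sin(p) + 4.1209)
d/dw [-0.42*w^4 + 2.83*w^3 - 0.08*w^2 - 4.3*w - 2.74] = -1.68*w^3 + 8.49*w^2 - 0.16*w - 4.3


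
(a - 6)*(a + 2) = a^2 - 4*a - 12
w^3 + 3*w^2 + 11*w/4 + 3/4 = (w + 1/2)*(w + 1)*(w + 3/2)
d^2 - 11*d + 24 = (d - 8)*(d - 3)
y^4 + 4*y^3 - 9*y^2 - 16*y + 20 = (y - 2)*(y - 1)*(y + 2)*(y + 5)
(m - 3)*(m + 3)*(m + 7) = m^3 + 7*m^2 - 9*m - 63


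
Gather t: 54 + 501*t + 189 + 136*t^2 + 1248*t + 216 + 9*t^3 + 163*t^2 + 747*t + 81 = 9*t^3 + 299*t^2 + 2496*t + 540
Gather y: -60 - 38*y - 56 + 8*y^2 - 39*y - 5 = 8*y^2 - 77*y - 121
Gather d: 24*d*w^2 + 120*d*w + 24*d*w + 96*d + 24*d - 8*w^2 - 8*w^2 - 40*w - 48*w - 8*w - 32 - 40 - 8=d*(24*w^2 + 144*w + 120) - 16*w^2 - 96*w - 80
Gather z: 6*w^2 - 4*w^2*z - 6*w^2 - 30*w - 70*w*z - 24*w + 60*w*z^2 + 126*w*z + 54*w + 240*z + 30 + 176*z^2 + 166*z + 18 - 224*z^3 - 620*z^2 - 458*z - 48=-224*z^3 + z^2*(60*w - 444) + z*(-4*w^2 + 56*w - 52)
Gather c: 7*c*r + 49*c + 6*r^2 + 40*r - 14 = c*(7*r + 49) + 6*r^2 + 40*r - 14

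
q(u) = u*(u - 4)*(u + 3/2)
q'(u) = u*(u - 4) + u*(u + 3/2) + (u - 4)*(u + 3/2) = 3*u^2 - 5*u - 6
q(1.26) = -9.53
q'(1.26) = -7.54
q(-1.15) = 2.07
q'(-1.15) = 3.72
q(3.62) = -7.04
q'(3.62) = 15.21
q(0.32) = -2.14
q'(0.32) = -7.29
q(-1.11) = 2.21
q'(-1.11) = 3.25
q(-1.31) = 1.32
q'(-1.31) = 5.70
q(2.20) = -14.65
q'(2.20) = -2.48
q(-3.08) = -34.45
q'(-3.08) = 37.86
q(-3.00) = -31.50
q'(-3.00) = 36.00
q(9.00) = 472.50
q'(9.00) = 192.00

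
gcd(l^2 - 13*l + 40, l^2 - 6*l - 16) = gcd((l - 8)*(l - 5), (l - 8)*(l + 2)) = l - 8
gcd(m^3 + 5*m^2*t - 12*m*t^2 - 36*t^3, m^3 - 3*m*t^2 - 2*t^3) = 1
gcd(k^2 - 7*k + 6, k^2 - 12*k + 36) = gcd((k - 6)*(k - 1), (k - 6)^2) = k - 6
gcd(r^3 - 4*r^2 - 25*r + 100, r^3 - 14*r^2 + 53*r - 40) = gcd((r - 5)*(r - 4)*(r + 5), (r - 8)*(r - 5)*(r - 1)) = r - 5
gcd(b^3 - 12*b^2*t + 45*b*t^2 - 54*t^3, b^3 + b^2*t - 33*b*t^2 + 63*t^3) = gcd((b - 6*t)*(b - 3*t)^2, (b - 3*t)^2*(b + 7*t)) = b^2 - 6*b*t + 9*t^2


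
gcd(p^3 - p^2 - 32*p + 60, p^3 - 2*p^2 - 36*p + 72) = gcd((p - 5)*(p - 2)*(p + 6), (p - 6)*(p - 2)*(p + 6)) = p^2 + 4*p - 12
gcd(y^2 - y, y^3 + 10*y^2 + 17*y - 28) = y - 1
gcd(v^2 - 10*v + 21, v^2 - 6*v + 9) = v - 3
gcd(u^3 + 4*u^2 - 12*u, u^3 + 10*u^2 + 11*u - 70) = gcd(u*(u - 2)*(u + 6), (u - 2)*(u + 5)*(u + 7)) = u - 2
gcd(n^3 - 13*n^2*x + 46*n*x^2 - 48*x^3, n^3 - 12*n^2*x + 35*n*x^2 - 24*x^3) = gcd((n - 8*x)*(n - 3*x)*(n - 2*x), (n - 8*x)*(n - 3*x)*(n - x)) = n^2 - 11*n*x + 24*x^2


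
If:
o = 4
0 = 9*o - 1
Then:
No Solution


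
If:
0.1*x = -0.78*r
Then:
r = -0.128205128205128*x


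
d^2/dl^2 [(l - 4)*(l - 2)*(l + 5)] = 6*l - 2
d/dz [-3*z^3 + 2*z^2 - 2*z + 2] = -9*z^2 + 4*z - 2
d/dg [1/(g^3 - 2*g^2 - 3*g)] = (-3*g^2 + 4*g + 3)/(g^2*(-g^2 + 2*g + 3)^2)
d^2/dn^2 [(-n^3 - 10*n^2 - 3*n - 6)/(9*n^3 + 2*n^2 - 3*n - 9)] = 18*(-88*n^6 - 90*n^5 - 486*n^4 - 746*n^3 - 185*n^2 - 195*n - 99)/(729*n^9 + 486*n^8 - 621*n^7 - 2503*n^6 - 765*n^5 + 1404*n^4 + 2484*n^3 + 243*n^2 - 729*n - 729)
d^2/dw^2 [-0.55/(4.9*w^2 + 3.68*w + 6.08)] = (26.411*w^2 + 19.8352*w - 0.55*(9.8*w + 3.68)*(19.6*w + 7.36) + 32.7712)/(4.9*w^2 + 3.68*w + 6.08)^3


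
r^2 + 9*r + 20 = (r + 4)*(r + 5)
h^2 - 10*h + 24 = (h - 6)*(h - 4)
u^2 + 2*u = u*(u + 2)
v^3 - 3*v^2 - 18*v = v*(v - 6)*(v + 3)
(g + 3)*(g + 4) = g^2 + 7*g + 12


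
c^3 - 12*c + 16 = (c - 2)^2*(c + 4)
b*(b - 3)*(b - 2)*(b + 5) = b^4 - 19*b^2 + 30*b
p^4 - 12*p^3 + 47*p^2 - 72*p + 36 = (p - 6)*(p - 3)*(p - 2)*(p - 1)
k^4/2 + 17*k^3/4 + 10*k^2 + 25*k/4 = k*(k/2 + 1/2)*(k + 5/2)*(k + 5)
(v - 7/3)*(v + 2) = v^2 - v/3 - 14/3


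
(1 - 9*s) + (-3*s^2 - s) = -3*s^2 - 10*s + 1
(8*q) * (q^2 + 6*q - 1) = 8*q^3 + 48*q^2 - 8*q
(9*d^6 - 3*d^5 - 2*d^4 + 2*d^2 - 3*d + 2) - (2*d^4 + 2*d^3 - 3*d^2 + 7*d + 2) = 9*d^6 - 3*d^5 - 4*d^4 - 2*d^3 + 5*d^2 - 10*d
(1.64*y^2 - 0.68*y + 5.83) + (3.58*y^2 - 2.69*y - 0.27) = 5.22*y^2 - 3.37*y + 5.56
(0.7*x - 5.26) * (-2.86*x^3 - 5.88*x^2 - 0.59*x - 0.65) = -2.002*x^4 + 10.9276*x^3 + 30.5158*x^2 + 2.6484*x + 3.419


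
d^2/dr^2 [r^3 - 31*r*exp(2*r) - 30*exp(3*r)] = -124*r*exp(2*r) + 6*r - 270*exp(3*r) - 124*exp(2*r)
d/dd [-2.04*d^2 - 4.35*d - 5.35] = -4.08*d - 4.35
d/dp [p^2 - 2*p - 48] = 2*p - 2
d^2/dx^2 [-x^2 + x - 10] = -2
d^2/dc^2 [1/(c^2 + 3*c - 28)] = 2*(-c^2 - 3*c + (2*c + 3)^2 + 28)/(c^2 + 3*c - 28)^3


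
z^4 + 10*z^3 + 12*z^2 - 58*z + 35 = (z - 1)^2*(z + 5)*(z + 7)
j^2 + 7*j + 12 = (j + 3)*(j + 4)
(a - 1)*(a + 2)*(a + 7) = a^3 + 8*a^2 + 5*a - 14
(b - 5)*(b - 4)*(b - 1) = b^3 - 10*b^2 + 29*b - 20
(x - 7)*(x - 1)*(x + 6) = x^3 - 2*x^2 - 41*x + 42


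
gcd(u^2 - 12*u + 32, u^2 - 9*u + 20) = u - 4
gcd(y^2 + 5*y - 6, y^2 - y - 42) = y + 6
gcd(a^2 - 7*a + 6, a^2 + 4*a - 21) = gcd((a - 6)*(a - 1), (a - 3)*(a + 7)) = 1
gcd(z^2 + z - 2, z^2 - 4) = z + 2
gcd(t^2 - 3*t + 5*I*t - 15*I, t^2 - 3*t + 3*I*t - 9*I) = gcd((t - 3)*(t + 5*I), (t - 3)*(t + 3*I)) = t - 3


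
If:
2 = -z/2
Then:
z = -4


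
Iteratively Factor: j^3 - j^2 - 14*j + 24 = (j - 3)*(j^2 + 2*j - 8) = (j - 3)*(j - 2)*(j + 4)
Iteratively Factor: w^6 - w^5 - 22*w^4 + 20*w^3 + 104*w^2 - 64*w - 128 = (w - 2)*(w^5 + w^4 - 20*w^3 - 20*w^2 + 64*w + 64) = (w - 2)^2*(w^4 + 3*w^3 - 14*w^2 - 48*w - 32) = (w - 2)^2*(w + 1)*(w^3 + 2*w^2 - 16*w - 32) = (w - 4)*(w - 2)^2*(w + 1)*(w^2 + 6*w + 8) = (w - 4)*(w - 2)^2*(w + 1)*(w + 4)*(w + 2)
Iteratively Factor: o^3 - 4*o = (o - 2)*(o^2 + 2*o) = (o - 2)*(o + 2)*(o)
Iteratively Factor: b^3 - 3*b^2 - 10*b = (b - 5)*(b^2 + 2*b) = b*(b - 5)*(b + 2)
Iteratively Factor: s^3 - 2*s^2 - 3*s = (s - 3)*(s^2 + s) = s*(s - 3)*(s + 1)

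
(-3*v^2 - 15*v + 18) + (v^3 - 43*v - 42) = v^3 - 3*v^2 - 58*v - 24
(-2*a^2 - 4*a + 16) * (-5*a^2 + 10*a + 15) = 10*a^4 - 150*a^2 + 100*a + 240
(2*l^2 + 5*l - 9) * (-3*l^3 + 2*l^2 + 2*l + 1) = -6*l^5 - 11*l^4 + 41*l^3 - 6*l^2 - 13*l - 9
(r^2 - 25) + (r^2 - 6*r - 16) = 2*r^2 - 6*r - 41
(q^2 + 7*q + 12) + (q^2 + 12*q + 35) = 2*q^2 + 19*q + 47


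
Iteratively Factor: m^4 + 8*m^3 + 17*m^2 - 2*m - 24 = (m + 3)*(m^3 + 5*m^2 + 2*m - 8) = (m + 3)*(m + 4)*(m^2 + m - 2) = (m - 1)*(m + 3)*(m + 4)*(m + 2)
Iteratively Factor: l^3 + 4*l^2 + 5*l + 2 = (l + 2)*(l^2 + 2*l + 1) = (l + 1)*(l + 2)*(l + 1)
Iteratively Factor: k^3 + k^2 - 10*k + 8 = (k - 1)*(k^2 + 2*k - 8) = (k - 1)*(k + 4)*(k - 2)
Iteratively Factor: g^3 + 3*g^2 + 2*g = (g)*(g^2 + 3*g + 2) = g*(g + 1)*(g + 2)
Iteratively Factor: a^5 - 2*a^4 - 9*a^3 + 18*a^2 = (a + 3)*(a^4 - 5*a^3 + 6*a^2) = (a - 3)*(a + 3)*(a^3 - 2*a^2) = (a - 3)*(a - 2)*(a + 3)*(a^2) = a*(a - 3)*(a - 2)*(a + 3)*(a)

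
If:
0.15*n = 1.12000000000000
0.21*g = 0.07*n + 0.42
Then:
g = 4.49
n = 7.47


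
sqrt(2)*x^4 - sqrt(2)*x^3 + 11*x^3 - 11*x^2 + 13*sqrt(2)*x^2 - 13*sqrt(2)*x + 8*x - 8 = (x - 1)*(x + sqrt(2))*(x + 4*sqrt(2))*(sqrt(2)*x + 1)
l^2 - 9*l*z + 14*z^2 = (l - 7*z)*(l - 2*z)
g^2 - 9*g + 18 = (g - 6)*(g - 3)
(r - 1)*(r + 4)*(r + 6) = r^3 + 9*r^2 + 14*r - 24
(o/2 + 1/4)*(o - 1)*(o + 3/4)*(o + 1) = o^4/2 + 5*o^3/8 - 5*o^2/16 - 5*o/8 - 3/16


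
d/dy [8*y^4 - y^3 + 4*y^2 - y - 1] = 32*y^3 - 3*y^2 + 8*y - 1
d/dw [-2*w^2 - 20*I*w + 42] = -4*w - 20*I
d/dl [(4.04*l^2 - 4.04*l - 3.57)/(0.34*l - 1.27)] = (1.3736*l^2 - 10.2616*l + 6.3446)/(0.1156*l^2 - 0.8636*l + 1.6129)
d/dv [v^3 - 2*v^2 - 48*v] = 3*v^2 - 4*v - 48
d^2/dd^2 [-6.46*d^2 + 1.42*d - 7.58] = -12.9200000000000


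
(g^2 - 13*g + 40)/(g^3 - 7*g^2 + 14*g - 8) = (g^2 - 13*g + 40)/(g^3 - 7*g^2 + 14*g - 8)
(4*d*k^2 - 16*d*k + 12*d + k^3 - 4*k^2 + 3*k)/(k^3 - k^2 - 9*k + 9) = (4*d + k)/(k + 3)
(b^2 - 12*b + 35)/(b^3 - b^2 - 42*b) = (b - 5)/(b*(b + 6))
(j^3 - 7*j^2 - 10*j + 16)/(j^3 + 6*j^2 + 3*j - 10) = (j - 8)/(j + 5)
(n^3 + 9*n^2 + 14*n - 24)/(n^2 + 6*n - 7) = (n^2 + 10*n + 24)/(n + 7)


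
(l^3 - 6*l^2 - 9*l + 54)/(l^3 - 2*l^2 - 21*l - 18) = (l - 3)/(l + 1)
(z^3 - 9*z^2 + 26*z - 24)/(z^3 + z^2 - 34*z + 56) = (z - 3)/(z + 7)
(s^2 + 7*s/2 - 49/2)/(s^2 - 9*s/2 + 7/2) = (s + 7)/(s - 1)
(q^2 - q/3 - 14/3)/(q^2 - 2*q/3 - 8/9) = 3*(-3*q^2 + q + 14)/(-9*q^2 + 6*q + 8)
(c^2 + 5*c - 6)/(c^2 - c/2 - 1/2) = 2*(c + 6)/(2*c + 1)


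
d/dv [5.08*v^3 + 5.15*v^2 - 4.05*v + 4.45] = 15.24*v^2 + 10.3*v - 4.05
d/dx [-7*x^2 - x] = -14*x - 1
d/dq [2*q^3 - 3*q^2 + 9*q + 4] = 6*q^2 - 6*q + 9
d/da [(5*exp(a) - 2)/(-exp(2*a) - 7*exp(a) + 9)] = (5*exp(2*a) - 4*exp(a) + 31)*exp(a)/(exp(4*a) + 14*exp(3*a) + 31*exp(2*a) - 126*exp(a) + 81)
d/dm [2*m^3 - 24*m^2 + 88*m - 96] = 6*m^2 - 48*m + 88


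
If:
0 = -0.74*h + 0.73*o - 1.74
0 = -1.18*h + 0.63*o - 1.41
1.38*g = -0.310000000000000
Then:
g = -0.22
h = 0.17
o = 2.56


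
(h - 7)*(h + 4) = h^2 - 3*h - 28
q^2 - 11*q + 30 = (q - 6)*(q - 5)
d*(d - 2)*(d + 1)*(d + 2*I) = d^4 - d^3 + 2*I*d^3 - 2*d^2 - 2*I*d^2 - 4*I*d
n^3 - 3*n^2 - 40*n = n*(n - 8)*(n + 5)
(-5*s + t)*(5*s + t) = -25*s^2 + t^2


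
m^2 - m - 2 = (m - 2)*(m + 1)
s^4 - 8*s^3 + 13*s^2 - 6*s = s*(s - 6)*(s - 1)^2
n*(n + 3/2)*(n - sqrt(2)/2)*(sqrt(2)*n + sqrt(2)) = sqrt(2)*n^4 - n^3 + 5*sqrt(2)*n^3/2 - 5*n^2/2 + 3*sqrt(2)*n^2/2 - 3*n/2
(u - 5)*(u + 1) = u^2 - 4*u - 5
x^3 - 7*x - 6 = (x - 3)*(x + 1)*(x + 2)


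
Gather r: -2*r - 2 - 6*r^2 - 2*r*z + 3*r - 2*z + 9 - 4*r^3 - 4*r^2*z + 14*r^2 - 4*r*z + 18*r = -4*r^3 + r^2*(8 - 4*z) + r*(19 - 6*z) - 2*z + 7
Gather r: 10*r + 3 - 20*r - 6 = -10*r - 3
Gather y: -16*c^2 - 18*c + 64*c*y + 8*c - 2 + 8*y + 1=-16*c^2 - 10*c + y*(64*c + 8) - 1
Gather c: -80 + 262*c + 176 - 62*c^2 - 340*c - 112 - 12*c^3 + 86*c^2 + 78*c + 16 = -12*c^3 + 24*c^2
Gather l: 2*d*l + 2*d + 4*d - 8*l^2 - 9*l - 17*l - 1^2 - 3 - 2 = 6*d - 8*l^2 + l*(2*d - 26) - 6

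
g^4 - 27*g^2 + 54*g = g*(g - 3)^2*(g + 6)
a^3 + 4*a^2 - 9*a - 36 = (a - 3)*(a + 3)*(a + 4)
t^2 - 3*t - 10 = (t - 5)*(t + 2)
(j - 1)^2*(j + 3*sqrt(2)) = j^3 - 2*j^2 + 3*sqrt(2)*j^2 - 6*sqrt(2)*j + j + 3*sqrt(2)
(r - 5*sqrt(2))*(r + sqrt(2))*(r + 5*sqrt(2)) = r^3 + sqrt(2)*r^2 - 50*r - 50*sqrt(2)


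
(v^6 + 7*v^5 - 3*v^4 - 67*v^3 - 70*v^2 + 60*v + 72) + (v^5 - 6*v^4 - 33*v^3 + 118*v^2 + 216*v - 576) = v^6 + 8*v^5 - 9*v^4 - 100*v^3 + 48*v^2 + 276*v - 504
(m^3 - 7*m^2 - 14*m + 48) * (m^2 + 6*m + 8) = m^5 - m^4 - 48*m^3 - 92*m^2 + 176*m + 384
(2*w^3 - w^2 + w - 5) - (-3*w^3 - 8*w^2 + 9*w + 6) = 5*w^3 + 7*w^2 - 8*w - 11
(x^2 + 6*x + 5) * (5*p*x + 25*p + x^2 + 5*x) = 5*p*x^3 + 55*p*x^2 + 175*p*x + 125*p + x^4 + 11*x^3 + 35*x^2 + 25*x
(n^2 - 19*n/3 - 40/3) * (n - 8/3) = n^3 - 9*n^2 + 32*n/9 + 320/9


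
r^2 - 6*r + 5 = (r - 5)*(r - 1)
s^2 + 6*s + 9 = (s + 3)^2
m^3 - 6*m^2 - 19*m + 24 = (m - 8)*(m - 1)*(m + 3)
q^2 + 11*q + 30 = (q + 5)*(q + 6)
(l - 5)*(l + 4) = l^2 - l - 20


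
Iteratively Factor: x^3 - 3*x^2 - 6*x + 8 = (x + 2)*(x^2 - 5*x + 4) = (x - 1)*(x + 2)*(x - 4)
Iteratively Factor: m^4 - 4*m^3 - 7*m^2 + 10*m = (m + 2)*(m^3 - 6*m^2 + 5*m) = (m - 5)*(m + 2)*(m^2 - m) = m*(m - 5)*(m + 2)*(m - 1)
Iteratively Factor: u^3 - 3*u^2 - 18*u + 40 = (u - 5)*(u^2 + 2*u - 8) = (u - 5)*(u + 4)*(u - 2)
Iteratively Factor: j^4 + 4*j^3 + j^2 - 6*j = (j + 3)*(j^3 + j^2 - 2*j) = (j + 2)*(j + 3)*(j^2 - j) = (j - 1)*(j + 2)*(j + 3)*(j)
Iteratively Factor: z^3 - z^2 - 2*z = (z - 2)*(z^2 + z) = z*(z - 2)*(z + 1)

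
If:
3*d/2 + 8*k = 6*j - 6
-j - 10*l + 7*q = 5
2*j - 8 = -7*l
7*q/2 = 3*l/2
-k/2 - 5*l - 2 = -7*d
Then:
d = -1424/1589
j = 13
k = 14568/1589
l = -18/7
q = -54/49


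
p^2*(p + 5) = p^3 + 5*p^2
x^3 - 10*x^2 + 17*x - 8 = (x - 8)*(x - 1)^2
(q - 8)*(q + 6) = q^2 - 2*q - 48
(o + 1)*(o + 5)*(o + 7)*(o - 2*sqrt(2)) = o^4 - 2*sqrt(2)*o^3 + 13*o^3 - 26*sqrt(2)*o^2 + 47*o^2 - 94*sqrt(2)*o + 35*o - 70*sqrt(2)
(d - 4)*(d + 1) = d^2 - 3*d - 4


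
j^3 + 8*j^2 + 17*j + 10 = (j + 1)*(j + 2)*(j + 5)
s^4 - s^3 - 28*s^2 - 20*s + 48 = (s - 6)*(s - 1)*(s + 2)*(s + 4)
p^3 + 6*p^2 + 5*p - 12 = (p - 1)*(p + 3)*(p + 4)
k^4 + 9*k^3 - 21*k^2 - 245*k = k*(k - 5)*(k + 7)^2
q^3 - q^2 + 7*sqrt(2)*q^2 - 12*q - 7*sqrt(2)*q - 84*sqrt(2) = (q - 4)*(q + 3)*(q + 7*sqrt(2))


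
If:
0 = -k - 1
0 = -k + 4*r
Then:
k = -1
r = -1/4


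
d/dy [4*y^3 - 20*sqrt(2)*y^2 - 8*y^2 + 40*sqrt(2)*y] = 12*y^2 - 40*sqrt(2)*y - 16*y + 40*sqrt(2)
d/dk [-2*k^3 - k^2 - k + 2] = -6*k^2 - 2*k - 1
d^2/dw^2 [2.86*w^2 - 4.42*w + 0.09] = 5.72000000000000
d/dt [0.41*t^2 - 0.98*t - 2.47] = 0.82*t - 0.98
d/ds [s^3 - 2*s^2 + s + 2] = 3*s^2 - 4*s + 1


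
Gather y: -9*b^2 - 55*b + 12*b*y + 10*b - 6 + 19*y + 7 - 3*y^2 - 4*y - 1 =-9*b^2 - 45*b - 3*y^2 + y*(12*b + 15)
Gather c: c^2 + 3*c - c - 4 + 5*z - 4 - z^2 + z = c^2 + 2*c - z^2 + 6*z - 8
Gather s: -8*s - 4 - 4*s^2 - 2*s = -4*s^2 - 10*s - 4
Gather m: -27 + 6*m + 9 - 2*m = 4*m - 18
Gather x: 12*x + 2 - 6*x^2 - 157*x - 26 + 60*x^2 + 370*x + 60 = 54*x^2 + 225*x + 36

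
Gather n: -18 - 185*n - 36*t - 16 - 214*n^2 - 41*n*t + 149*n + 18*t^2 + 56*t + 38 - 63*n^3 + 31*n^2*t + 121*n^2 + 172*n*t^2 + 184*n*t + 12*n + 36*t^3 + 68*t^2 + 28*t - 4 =-63*n^3 + n^2*(31*t - 93) + n*(172*t^2 + 143*t - 24) + 36*t^3 + 86*t^2 + 48*t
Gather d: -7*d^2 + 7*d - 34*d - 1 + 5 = -7*d^2 - 27*d + 4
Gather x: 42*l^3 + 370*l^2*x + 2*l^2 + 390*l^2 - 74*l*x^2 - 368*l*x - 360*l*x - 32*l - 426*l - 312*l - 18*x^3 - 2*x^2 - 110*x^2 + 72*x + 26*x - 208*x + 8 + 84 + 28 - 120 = 42*l^3 + 392*l^2 - 770*l - 18*x^3 + x^2*(-74*l - 112) + x*(370*l^2 - 728*l - 110)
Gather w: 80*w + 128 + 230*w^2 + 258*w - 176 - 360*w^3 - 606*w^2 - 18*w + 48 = -360*w^3 - 376*w^2 + 320*w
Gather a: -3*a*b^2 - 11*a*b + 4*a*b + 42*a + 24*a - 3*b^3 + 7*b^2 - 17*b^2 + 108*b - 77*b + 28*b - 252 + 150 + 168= a*(-3*b^2 - 7*b + 66) - 3*b^3 - 10*b^2 + 59*b + 66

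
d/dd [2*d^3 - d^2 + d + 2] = 6*d^2 - 2*d + 1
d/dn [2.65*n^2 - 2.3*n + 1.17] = 5.3*n - 2.3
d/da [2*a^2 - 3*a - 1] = 4*a - 3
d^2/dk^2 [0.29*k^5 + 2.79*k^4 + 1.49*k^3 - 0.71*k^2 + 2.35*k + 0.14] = 5.8*k^3 + 33.48*k^2 + 8.94*k - 1.42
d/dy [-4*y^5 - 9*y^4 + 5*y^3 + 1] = y^2*(-20*y^2 - 36*y + 15)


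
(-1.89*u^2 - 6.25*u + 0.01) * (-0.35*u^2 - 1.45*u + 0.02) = 0.6615*u^4 + 4.928*u^3 + 9.0212*u^2 - 0.1395*u + 0.0002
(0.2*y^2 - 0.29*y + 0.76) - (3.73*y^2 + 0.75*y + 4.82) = -3.53*y^2 - 1.04*y - 4.06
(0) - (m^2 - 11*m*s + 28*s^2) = -m^2 + 11*m*s - 28*s^2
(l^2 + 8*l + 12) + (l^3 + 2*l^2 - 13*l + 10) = l^3 + 3*l^2 - 5*l + 22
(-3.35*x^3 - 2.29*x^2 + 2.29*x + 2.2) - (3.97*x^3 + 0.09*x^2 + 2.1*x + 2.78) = -7.32*x^3 - 2.38*x^2 + 0.19*x - 0.58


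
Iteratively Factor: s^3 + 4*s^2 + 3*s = (s + 3)*(s^2 + s) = (s + 1)*(s + 3)*(s)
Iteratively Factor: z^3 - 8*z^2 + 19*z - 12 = (z - 4)*(z^2 - 4*z + 3) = (z - 4)*(z - 3)*(z - 1)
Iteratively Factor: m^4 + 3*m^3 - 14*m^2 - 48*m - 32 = (m + 2)*(m^3 + m^2 - 16*m - 16) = (m + 2)*(m + 4)*(m^2 - 3*m - 4) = (m - 4)*(m + 2)*(m + 4)*(m + 1)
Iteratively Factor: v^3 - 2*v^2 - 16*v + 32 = (v - 4)*(v^2 + 2*v - 8) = (v - 4)*(v - 2)*(v + 4)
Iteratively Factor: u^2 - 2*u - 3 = (u - 3)*(u + 1)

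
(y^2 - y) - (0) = y^2 - y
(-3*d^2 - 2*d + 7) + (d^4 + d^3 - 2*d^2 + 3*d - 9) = d^4 + d^3 - 5*d^2 + d - 2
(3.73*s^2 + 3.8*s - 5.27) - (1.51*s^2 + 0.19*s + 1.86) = 2.22*s^2 + 3.61*s - 7.13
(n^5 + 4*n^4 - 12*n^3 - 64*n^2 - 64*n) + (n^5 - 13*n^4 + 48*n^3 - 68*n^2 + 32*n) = 2*n^5 - 9*n^4 + 36*n^3 - 132*n^2 - 32*n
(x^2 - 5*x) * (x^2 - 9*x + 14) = x^4 - 14*x^3 + 59*x^2 - 70*x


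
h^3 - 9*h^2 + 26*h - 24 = (h - 4)*(h - 3)*(h - 2)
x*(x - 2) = x^2 - 2*x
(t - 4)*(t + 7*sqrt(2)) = t^2 - 4*t + 7*sqrt(2)*t - 28*sqrt(2)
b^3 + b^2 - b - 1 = (b - 1)*(b + 1)^2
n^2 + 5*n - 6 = (n - 1)*(n + 6)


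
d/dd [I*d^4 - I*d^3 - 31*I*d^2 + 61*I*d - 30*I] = I*(4*d^3 - 3*d^2 - 62*d + 61)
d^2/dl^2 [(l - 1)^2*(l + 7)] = 6*l + 10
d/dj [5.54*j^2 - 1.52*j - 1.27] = 11.08*j - 1.52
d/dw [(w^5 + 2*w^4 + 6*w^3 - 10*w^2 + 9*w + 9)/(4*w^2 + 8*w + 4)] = (3*w^5 + 9*w^4 + 14*w^3 + 18*w^2 - 29*w - 9)/(4*(w^3 + 3*w^2 + 3*w + 1))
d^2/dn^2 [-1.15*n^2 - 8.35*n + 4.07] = -2.30000000000000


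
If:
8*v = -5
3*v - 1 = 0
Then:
No Solution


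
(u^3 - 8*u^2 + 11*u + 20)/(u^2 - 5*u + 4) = (u^2 - 4*u - 5)/(u - 1)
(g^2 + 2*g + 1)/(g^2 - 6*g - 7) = (g + 1)/(g - 7)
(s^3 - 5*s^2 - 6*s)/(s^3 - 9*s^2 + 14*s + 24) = s/(s - 4)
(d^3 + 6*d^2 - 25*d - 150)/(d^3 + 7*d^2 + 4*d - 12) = (d^2 - 25)/(d^2 + d - 2)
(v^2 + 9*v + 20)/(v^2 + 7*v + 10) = (v + 4)/(v + 2)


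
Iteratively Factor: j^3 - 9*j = (j - 3)*(j^2 + 3*j) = j*(j - 3)*(j + 3)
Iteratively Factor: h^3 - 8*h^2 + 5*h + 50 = (h + 2)*(h^2 - 10*h + 25) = (h - 5)*(h + 2)*(h - 5)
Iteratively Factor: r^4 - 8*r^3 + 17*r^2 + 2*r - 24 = (r - 2)*(r^3 - 6*r^2 + 5*r + 12) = (r - 4)*(r - 2)*(r^2 - 2*r - 3) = (r - 4)*(r - 2)*(r + 1)*(r - 3)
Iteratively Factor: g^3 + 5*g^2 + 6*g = (g + 3)*(g^2 + 2*g) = g*(g + 3)*(g + 2)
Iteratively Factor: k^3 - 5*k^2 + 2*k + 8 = (k + 1)*(k^2 - 6*k + 8) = (k - 2)*(k + 1)*(k - 4)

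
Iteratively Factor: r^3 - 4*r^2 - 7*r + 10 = (r + 2)*(r^2 - 6*r + 5) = (r - 5)*(r + 2)*(r - 1)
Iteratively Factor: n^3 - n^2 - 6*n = (n)*(n^2 - n - 6) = n*(n + 2)*(n - 3)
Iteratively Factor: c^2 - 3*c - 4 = (c + 1)*(c - 4)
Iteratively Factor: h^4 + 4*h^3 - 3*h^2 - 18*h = (h + 3)*(h^3 + h^2 - 6*h) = (h - 2)*(h + 3)*(h^2 + 3*h) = (h - 2)*(h + 3)^2*(h)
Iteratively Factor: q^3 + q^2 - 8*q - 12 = (q - 3)*(q^2 + 4*q + 4) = (q - 3)*(q + 2)*(q + 2)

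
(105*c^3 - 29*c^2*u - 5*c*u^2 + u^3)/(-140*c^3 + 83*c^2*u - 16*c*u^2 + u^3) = (-15*c^2 + 2*c*u + u^2)/(20*c^2 - 9*c*u + u^2)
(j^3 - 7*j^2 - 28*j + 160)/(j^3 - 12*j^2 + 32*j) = (j + 5)/j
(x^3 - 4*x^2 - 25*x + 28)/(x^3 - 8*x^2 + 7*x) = (x + 4)/x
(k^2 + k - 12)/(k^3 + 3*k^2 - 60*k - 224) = (k - 3)/(k^2 - k - 56)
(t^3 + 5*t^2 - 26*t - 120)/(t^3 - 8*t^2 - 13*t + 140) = (t + 6)/(t - 7)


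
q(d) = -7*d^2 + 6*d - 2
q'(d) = 6 - 14*d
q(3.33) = -59.64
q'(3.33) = -40.62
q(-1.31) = -21.87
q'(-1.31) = 24.34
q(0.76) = -1.48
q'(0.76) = -4.64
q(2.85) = -41.76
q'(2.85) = -33.90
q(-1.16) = -18.38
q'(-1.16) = 22.24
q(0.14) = -1.30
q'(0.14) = 4.04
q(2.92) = -44.16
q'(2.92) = -34.88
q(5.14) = -156.10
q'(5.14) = -65.96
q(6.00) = -218.00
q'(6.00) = -78.00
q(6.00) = -218.00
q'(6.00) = -78.00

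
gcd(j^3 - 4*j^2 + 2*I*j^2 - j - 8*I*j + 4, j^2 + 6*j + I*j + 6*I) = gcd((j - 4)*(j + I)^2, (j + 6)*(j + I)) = j + I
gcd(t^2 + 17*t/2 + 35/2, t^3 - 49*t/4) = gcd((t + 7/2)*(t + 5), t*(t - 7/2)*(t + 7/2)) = t + 7/2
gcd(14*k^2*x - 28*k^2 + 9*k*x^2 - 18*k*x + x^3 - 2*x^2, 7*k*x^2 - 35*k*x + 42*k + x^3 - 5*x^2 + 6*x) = 7*k*x - 14*k + x^2 - 2*x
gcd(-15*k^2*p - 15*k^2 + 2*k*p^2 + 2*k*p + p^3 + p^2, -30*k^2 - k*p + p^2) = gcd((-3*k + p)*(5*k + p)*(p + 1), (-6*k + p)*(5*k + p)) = 5*k + p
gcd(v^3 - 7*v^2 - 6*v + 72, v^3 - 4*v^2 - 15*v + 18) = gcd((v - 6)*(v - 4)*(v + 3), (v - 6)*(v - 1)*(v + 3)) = v^2 - 3*v - 18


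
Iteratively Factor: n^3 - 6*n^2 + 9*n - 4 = (n - 1)*(n^2 - 5*n + 4) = (n - 1)^2*(n - 4)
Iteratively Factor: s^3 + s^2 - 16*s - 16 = (s - 4)*(s^2 + 5*s + 4) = (s - 4)*(s + 4)*(s + 1)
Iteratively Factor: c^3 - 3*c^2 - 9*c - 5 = (c + 1)*(c^2 - 4*c - 5) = (c - 5)*(c + 1)*(c + 1)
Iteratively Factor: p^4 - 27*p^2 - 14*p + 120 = (p + 3)*(p^3 - 3*p^2 - 18*p + 40) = (p - 2)*(p + 3)*(p^2 - p - 20) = (p - 5)*(p - 2)*(p + 3)*(p + 4)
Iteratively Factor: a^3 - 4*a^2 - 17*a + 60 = (a - 3)*(a^2 - a - 20) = (a - 3)*(a + 4)*(a - 5)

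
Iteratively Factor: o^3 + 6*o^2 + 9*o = (o + 3)*(o^2 + 3*o) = o*(o + 3)*(o + 3)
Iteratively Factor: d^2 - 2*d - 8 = (d + 2)*(d - 4)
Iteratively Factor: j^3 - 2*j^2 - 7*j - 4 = (j + 1)*(j^2 - 3*j - 4) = (j - 4)*(j + 1)*(j + 1)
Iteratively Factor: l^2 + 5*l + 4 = (l + 4)*(l + 1)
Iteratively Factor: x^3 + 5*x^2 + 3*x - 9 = (x - 1)*(x^2 + 6*x + 9) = (x - 1)*(x + 3)*(x + 3)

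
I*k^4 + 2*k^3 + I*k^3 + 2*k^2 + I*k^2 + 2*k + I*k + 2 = (k + 1)*(k - 2*I)*(k + I)*(I*k + 1)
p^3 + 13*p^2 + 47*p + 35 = (p + 1)*(p + 5)*(p + 7)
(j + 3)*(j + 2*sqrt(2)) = j^2 + 2*sqrt(2)*j + 3*j + 6*sqrt(2)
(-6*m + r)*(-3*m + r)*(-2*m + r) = -36*m^3 + 36*m^2*r - 11*m*r^2 + r^3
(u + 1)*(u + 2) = u^2 + 3*u + 2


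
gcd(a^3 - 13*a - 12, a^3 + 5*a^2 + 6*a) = a + 3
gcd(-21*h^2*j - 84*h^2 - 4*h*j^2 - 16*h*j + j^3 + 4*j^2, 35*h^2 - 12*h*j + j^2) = 7*h - j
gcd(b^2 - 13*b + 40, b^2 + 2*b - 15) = 1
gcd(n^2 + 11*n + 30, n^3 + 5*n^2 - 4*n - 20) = n + 5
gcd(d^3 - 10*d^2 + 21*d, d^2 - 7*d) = d^2 - 7*d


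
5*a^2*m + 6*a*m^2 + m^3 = m*(a + m)*(5*a + m)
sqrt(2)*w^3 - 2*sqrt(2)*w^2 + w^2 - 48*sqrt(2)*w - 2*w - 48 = (w - 8)*(w + 6)*(sqrt(2)*w + 1)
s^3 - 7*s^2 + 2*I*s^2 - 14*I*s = s*(s - 7)*(s + 2*I)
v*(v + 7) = v^2 + 7*v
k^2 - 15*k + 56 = (k - 8)*(k - 7)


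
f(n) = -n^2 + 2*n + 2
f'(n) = 2 - 2*n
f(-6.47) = -52.80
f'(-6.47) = 14.94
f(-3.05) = -13.40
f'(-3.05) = 8.10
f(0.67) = 2.89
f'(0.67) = 0.66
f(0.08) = 2.15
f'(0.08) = 1.84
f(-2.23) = -7.43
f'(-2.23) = 6.46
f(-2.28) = -7.76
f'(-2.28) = 6.56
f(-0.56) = 0.57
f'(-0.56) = 3.12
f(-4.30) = -25.09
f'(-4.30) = 10.60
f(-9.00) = -97.00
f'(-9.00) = 20.00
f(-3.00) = -13.00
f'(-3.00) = 8.00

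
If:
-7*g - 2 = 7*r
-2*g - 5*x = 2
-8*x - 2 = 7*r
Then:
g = -16/51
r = 10/357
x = -14/51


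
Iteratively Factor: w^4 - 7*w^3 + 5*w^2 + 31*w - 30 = (w - 5)*(w^3 - 2*w^2 - 5*w + 6) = (w - 5)*(w - 1)*(w^2 - w - 6) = (w - 5)*(w - 1)*(w + 2)*(w - 3)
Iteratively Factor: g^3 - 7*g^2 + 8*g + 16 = (g - 4)*(g^2 - 3*g - 4) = (g - 4)^2*(g + 1)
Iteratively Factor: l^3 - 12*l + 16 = (l - 2)*(l^2 + 2*l - 8) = (l - 2)*(l + 4)*(l - 2)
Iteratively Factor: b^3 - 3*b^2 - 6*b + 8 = (b - 1)*(b^2 - 2*b - 8) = (b - 1)*(b + 2)*(b - 4)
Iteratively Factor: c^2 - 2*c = (c)*(c - 2)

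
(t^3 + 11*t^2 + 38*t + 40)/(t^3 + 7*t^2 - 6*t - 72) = (t^2 + 7*t + 10)/(t^2 + 3*t - 18)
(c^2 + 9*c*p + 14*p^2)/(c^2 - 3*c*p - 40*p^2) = (-c^2 - 9*c*p - 14*p^2)/(-c^2 + 3*c*p + 40*p^2)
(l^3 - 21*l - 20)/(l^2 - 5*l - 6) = (l^2 - l - 20)/(l - 6)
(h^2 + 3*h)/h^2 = (h + 3)/h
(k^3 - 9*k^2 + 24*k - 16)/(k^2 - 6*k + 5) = (k^2 - 8*k + 16)/(k - 5)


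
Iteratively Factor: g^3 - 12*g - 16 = (g + 2)*(g^2 - 2*g - 8) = (g + 2)^2*(g - 4)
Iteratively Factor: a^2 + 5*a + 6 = (a + 3)*(a + 2)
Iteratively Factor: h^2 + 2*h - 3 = (h + 3)*(h - 1)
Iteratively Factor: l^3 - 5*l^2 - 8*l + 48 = (l - 4)*(l^2 - l - 12) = (l - 4)*(l + 3)*(l - 4)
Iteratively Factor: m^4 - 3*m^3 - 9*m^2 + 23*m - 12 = (m - 4)*(m^3 + m^2 - 5*m + 3) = (m - 4)*(m + 3)*(m^2 - 2*m + 1) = (m - 4)*(m - 1)*(m + 3)*(m - 1)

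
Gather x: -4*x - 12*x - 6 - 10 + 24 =8 - 16*x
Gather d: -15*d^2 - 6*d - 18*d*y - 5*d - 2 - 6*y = -15*d^2 + d*(-18*y - 11) - 6*y - 2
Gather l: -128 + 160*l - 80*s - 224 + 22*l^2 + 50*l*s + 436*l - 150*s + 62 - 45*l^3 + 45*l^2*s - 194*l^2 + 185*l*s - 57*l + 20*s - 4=-45*l^3 + l^2*(45*s - 172) + l*(235*s + 539) - 210*s - 294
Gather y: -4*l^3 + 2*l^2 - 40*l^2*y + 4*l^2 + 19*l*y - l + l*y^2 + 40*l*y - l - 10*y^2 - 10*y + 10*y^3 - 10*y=-4*l^3 + 6*l^2 - 2*l + 10*y^3 + y^2*(l - 10) + y*(-40*l^2 + 59*l - 20)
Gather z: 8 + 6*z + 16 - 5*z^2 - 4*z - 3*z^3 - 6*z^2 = -3*z^3 - 11*z^2 + 2*z + 24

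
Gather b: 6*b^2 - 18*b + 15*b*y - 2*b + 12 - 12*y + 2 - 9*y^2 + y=6*b^2 + b*(15*y - 20) - 9*y^2 - 11*y + 14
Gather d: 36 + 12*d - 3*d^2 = -3*d^2 + 12*d + 36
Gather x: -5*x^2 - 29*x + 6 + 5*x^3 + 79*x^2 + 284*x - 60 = 5*x^3 + 74*x^2 + 255*x - 54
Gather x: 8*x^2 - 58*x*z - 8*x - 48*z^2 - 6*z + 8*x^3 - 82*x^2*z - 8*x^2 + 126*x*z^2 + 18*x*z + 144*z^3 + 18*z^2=8*x^3 - 82*x^2*z + x*(126*z^2 - 40*z - 8) + 144*z^3 - 30*z^2 - 6*z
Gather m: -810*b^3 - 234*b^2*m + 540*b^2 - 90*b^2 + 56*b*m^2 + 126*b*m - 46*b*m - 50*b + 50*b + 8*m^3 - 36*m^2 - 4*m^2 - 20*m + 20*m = -810*b^3 + 450*b^2 + 8*m^3 + m^2*(56*b - 40) + m*(-234*b^2 + 80*b)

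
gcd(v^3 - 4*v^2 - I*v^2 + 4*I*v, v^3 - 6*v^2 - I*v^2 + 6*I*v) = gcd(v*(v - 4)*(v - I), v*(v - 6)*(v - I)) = v^2 - I*v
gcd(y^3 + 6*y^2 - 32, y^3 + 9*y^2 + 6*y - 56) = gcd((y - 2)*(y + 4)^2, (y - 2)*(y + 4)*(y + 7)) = y^2 + 2*y - 8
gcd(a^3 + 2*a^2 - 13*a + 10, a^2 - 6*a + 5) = a - 1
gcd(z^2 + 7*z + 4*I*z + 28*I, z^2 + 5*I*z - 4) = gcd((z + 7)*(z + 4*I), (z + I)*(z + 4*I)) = z + 4*I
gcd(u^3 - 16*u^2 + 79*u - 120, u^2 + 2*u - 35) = u - 5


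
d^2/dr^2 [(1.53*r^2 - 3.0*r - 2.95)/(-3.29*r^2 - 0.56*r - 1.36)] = (70.582344*r^3 + 232.661562*r^2 - 47.92872*r - 34.778096)/(35.611289*r^6 + 18.184488*r^5 + 47.25756*r^4 + 15.2096*r^3 + 19.53504*r^2 + 3.107328*r + 2.515456)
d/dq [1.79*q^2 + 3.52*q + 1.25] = 3.58*q + 3.52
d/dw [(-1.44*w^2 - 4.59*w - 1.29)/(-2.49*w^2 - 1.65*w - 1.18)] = (-9.0531*w^2 - 3.0258*w + 3.2877)/(6.2001*w^4 + 8.217*w^3 + 8.5989*w^2 + 3.894*w + 1.3924)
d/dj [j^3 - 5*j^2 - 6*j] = 3*j^2 - 10*j - 6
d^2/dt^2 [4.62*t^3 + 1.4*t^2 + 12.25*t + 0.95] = 27.72*t + 2.8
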